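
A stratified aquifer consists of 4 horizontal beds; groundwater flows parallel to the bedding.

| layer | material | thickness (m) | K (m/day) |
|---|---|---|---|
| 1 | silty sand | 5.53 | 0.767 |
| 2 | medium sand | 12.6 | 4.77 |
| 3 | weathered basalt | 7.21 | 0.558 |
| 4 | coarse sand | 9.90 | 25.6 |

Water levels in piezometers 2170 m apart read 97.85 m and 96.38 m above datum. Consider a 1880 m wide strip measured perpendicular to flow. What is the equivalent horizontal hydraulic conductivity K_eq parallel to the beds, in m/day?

9.13

Flow is parallel to layering, so each bed carries its own Darcy discharge and the transmissivities add.
Σ(K_i·b_i) = 0.767×5.53 + 4.77×12.6 + 0.558×7.21 + 25.6×9.90 = 321.8 m²/day.
Total thickness b = 35.24 m, so K_eq = Σ(K_i·b_i)/b = 9.132 m/day.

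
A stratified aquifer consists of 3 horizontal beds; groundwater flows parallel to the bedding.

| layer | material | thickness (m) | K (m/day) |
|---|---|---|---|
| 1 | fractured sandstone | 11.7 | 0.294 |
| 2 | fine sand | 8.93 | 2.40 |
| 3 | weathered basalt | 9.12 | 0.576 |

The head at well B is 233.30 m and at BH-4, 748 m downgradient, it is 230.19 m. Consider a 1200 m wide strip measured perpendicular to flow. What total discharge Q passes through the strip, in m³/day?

150

Flow is parallel to layering, so each bed carries its own Darcy discharge and the transmissivities add.
Σ(K_i·b_i) = 0.294×11.7 + 2.40×8.93 + 0.576×9.12 = 30.12 m²/day.
Hydraulic gradient i = (233.30 − 230.19) / 748 = 3.11 / 748 = 0.004158.
Q = Σ(K_i·b_i) · W · i = 30.12 × 1200 × 0.004158 = 150.3 m³/day.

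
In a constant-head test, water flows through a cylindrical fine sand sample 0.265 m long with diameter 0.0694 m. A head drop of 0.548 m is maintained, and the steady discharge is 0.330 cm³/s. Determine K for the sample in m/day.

Cross-sectional area A = π·(d/2)² = π × (0.0694/2)² = 0.003783 m².
Convert discharge: 0.330 cm³/s = 3.300e-07 m³/s.
Darcy's law rearranged: K = Q·L / (A·Δh) = 3.300e-07 × 0.265 / (0.003783 × 0.548) = 4.219e-05 m/s = 3.645 m/day.

3.64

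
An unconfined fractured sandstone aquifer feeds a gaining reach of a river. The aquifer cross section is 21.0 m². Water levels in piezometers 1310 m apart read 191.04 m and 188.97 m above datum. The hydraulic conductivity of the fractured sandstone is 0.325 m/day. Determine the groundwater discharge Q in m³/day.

0.0108

Hydraulic gradient i = (191.04 − 188.97) / 1310 = 2.07 / 1310 = 0.001580.
Darcy's law: Q = K · A · i = 0.3250 × 21.00 × 0.001580 = 0.01078 m³/day.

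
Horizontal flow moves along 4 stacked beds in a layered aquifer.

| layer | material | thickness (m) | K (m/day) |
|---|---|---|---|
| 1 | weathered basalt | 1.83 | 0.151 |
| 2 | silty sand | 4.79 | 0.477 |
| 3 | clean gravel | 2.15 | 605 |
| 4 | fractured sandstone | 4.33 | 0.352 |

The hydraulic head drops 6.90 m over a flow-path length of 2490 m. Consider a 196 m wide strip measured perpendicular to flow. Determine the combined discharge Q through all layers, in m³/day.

709

Flow is parallel to layering, so each bed carries its own Darcy discharge and the transmissivities add.
Σ(K_i·b_i) = 0.151×1.83 + 0.477×4.79 + 605×2.15 + 0.352×4.33 = 1305 m²/day.
Hydraulic gradient i = Δh / L = 6.90 / 2490 = 0.002771.
Q = Σ(K_i·b_i) · W · i = 1305 × 196 × 0.002771 = 708.7 m³/day.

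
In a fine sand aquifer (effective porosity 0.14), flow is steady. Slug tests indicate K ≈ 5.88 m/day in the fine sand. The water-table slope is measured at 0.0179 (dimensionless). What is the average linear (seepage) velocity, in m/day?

Hydraulic gradient i = 0.0179.
Darcy flux q = K · i = 5.880 × 0.01790 = 0.1053 m/day.
Seepage velocity v = q / n_e = 0.1053 / 0.14 = 0.7518 m/day.

0.752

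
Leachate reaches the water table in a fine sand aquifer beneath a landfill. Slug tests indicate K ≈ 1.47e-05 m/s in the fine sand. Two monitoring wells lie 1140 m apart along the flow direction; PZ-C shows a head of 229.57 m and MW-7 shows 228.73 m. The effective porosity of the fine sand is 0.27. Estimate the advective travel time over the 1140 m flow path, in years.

Convert K: 1.47e-05 m/s × 86400 = 1.270 m/day.
Hydraulic gradient i = (229.57 − 228.73) / 1140 = 0.84 / 1140 = 0.0007368.
Darcy flux q = K · i = 1.270 × 0.0007368 = 0.0009358 m/day.
Seepage velocity v = q / n_e = 0.0009358 / 0.27 = 0.003466 m/day.
Travel time t = L / v = 1140 / 0.003466 = 3.289e+05 days = 900.5 years.

900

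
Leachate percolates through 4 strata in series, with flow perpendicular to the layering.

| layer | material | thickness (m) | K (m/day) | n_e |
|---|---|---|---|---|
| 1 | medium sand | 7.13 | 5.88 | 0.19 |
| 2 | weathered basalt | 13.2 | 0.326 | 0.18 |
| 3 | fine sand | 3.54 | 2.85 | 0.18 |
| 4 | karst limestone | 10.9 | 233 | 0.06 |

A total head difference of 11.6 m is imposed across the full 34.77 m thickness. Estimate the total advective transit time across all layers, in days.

18.6

With flow normal to the layers, continuity requires the same specific discharge q through every layer.
Σ(b_i/K_i) = 7.13/5.88 + 13.2/0.326 + 3.54/2.85 + 10.9/233 = 42.99 d.
q = Δh / Σ(b_i/K_i) = 11.6 / 42.99 = 0.2698 m/day.
In each layer the seepage velocity is v_i = q/n_i, so the layer transit time is t_i = b_i·n_i / q:
  layer 1 (medium sand): t_1 = 7.13 × 0.19 / 0.2698 = 5.021 d
  layer 2 (weathered basalt): t_2 = 13.2 × 0.18 / 0.2698 = 8.806 d
  layer 3 (fine sand): t_3 = 3.54 × 0.18 / 0.2698 = 2.362 d
  layer 4 (karst limestone): t_4 = 10.9 × 0.06 / 0.2698 = 2.424 d
Total t = Σ t_i = 18.61 days.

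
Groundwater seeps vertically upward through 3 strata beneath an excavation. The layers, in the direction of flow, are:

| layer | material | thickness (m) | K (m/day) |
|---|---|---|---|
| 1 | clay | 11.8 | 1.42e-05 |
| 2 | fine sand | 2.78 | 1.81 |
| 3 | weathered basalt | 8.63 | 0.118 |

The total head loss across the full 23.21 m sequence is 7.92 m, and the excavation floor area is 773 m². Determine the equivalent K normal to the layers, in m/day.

Flow is perpendicular to layering, so the layers act in series and the equivalent K is the thickness-weighted harmonic mean.
Total thickness L = 11.8 + 2.78 + 8.63 = 23.21 m.
Σ(b_i/K_i) = 11.8/1.42e-05 + 2.78/1.81 + 8.63/0.118 = 8.311e+05 d.
K_eq = L / Σ(b_i/K_i) = 23.21 / 8.311e+05 = 2.793e-05 m/day.

2.79e-05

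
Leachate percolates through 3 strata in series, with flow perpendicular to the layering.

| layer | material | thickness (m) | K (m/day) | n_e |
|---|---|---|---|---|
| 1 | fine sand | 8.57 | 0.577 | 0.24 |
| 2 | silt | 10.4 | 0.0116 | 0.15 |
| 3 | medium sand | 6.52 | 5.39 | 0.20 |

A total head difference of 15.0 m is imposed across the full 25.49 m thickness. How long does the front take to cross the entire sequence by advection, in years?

0.820

With flow normal to the layers, continuity requires the same specific discharge q through every layer.
Σ(b_i/K_i) = 8.57/0.577 + 10.4/0.0116 + 6.52/5.39 = 912.6 d.
q = Δh / Σ(b_i/K_i) = 15.0 / 912.6 = 0.01644 m/day.
In each layer the seepage velocity is v_i = q/n_i, so the layer transit time is t_i = b_i·n_i / q:
  layer 1 (fine sand): t_1 = 8.57 × 0.24 / 0.01644 = 125.1 d
  layer 2 (silt): t_2 = 10.4 × 0.15 / 0.01644 = 94.91 d
  layer 3 (medium sand): t_3 = 6.52 × 0.20 / 0.01644 = 79.34 d
Total t = Σ t_i = 299.4 days = 0.8197 years.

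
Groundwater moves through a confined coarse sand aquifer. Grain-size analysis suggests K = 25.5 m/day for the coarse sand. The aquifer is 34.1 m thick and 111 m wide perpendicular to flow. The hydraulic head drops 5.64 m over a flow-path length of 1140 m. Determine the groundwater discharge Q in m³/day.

Cross-sectional area A = 111 × 34.1 = 3785 m².
Hydraulic gradient i = Δh / L = 5.64 / 1140 = 0.004947.
Darcy's law: Q = K · A · i = 25.50 × 3785 × 0.004947 = 477.5 m³/day.

478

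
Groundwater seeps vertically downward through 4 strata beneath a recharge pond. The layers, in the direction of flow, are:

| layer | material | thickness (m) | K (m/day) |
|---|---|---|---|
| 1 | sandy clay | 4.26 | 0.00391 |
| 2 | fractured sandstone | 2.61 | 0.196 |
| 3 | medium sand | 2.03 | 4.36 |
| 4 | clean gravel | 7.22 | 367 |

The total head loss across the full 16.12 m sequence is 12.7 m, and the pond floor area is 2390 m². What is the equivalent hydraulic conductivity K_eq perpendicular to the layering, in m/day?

Flow is perpendicular to layering, so the layers act in series and the equivalent K is the thickness-weighted harmonic mean.
Total thickness L = 4.26 + 2.61 + 2.03 + 7.22 = 16.12 m.
Σ(b_i/K_i) = 4.26/0.00391 + 2.61/0.196 + 2.03/4.36 + 7.22/367 = 1103 d.
K_eq = L / Σ(b_i/K_i) = 16.12 / 1103 = 0.01461 m/day.

0.0146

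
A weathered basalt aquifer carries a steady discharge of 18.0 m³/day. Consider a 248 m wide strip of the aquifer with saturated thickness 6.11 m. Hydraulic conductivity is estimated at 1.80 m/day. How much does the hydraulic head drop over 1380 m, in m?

9.11

Cross-sectional area A = 248 × 6.11 = 1515 m².
From Q = K·A·i, i = Q / (K·A) = 18.0 / (1.800 × 1515) = 0.006599.
Head loss Δh = i · L = 0.006599 × 1380 = 9.107 m.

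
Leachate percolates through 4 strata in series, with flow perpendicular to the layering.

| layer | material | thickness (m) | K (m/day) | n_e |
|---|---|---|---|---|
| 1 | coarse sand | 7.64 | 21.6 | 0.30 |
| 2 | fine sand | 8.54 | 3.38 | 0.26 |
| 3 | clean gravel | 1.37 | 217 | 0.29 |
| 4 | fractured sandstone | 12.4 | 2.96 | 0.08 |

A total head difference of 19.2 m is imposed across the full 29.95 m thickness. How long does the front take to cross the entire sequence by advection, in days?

2.17

With flow normal to the layers, continuity requires the same specific discharge q through every layer.
Σ(b_i/K_i) = 7.64/21.6 + 8.54/3.38 + 1.37/217 + 12.4/2.96 = 7.076 d.
q = Δh / Σ(b_i/K_i) = 19.2 / 7.076 = 2.713 m/day.
In each layer the seepage velocity is v_i = q/n_i, so the layer transit time is t_i = b_i·n_i / q:
  layer 1 (coarse sand): t_1 = 7.64 × 0.30 / 2.713 = 0.8447 d
  layer 2 (fine sand): t_2 = 8.54 × 0.26 / 2.713 = 0.8183 d
  layer 3 (clean gravel): t_3 = 1.37 × 0.29 / 2.713 = 0.1464 d
  layer 4 (fractured sandstone): t_4 = 12.4 × 0.08 / 2.713 = 0.3656 d
Total t = Σ t_i = 2.175 days.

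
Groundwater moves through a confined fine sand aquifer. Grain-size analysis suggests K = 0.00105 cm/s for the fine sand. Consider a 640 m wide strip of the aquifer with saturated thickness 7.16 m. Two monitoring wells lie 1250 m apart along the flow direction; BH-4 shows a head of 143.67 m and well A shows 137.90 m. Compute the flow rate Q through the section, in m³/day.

Convert K: 0.00105 cm/s × 864 = 0.9072 m/day.
Cross-sectional area A = 640 × 7.16 = 4582 m².
Hydraulic gradient i = (143.67 − 137.90) / 1250 = 5.77 / 1250 = 0.004616.
Darcy's law: Q = K · A · i = 0.9072 × 4582 × 0.004616 = 19.19 m³/day.

19.2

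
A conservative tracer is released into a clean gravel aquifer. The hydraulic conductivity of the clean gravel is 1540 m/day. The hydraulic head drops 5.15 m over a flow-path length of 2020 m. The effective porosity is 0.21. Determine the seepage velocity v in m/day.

18.7

Hydraulic gradient i = Δh / L = 5.15 / 2020 = 0.002550.
Darcy flux q = K · i = 1540 × 0.002550 = 3.926 m/day.
Seepage velocity v = q / n_e = 3.926 / 0.21 = 18.70 m/day.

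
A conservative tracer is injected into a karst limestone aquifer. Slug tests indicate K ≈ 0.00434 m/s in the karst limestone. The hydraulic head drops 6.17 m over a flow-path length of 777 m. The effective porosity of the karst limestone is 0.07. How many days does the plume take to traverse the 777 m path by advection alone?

18.3

Convert K: 0.00434 m/s × 86400 = 375.0 m/day.
Hydraulic gradient i = Δh / L = 6.17 / 777 = 0.007941.
Darcy flux q = K · i = 375.0 × 0.007941 = 2.978 m/day.
Seepage velocity v = q / n_e = 2.978 / 0.07 = 42.54 m/day.
Travel time t = L / v = 777 / 42.54 = 18.27 days.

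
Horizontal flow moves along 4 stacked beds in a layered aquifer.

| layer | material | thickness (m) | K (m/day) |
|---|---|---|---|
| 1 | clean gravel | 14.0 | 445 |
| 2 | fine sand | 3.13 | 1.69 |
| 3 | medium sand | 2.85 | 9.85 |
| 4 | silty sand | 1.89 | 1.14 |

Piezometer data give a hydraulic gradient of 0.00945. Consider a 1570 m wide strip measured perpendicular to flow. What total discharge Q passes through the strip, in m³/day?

93000

Flow is parallel to layering, so each bed carries its own Darcy discharge and the transmissivities add.
Σ(K_i·b_i) = 445×14.0 + 1.69×3.13 + 9.85×2.85 + 1.14×1.89 = 6266 m²/day.
Hydraulic gradient i = 0.00945.
Q = Σ(K_i·b_i) · W · i = 6266 × 1570 × 0.009450 = 92958 m³/day.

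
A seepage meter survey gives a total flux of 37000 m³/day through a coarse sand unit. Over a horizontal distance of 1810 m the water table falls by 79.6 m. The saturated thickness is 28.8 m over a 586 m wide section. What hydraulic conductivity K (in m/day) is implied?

Cross-sectional area A = 586 × 28.8 = 16877 m².
Hydraulic gradient i = Δh / L = 79.6 / 1810 = 0.04398.
From Q = K·A·i, K = Q / (A·i) = 37000 / (16877 × 0.04398) = 49.85 m/day.

49.9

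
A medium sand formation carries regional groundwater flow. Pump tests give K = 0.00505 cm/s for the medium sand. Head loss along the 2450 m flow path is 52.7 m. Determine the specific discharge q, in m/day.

0.0939

Convert K: 0.00505 cm/s × 864 = 4.363 m/day.
Hydraulic gradient i = Δh / L = 52.7 / 2450 = 0.02151.
Specific discharge q = K · i = 4.363 × 0.02151 = 0.09385 m/day.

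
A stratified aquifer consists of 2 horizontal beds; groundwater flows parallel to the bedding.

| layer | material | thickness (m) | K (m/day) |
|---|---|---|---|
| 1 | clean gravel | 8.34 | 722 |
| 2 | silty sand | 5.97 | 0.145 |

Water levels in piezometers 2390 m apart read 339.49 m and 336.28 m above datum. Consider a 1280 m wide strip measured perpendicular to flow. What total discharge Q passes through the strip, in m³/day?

10400

Flow is parallel to layering, so each bed carries its own Darcy discharge and the transmissivities add.
Σ(K_i·b_i) = 722×8.34 + 0.145×5.97 = 6022 m²/day.
Hydraulic gradient i = (339.49 − 336.28) / 2390 = 3.21 / 2390 = 0.001343.
Q = Σ(K_i·b_i) · W · i = 6022 × 1280 × 0.001343 = 10353 m³/day.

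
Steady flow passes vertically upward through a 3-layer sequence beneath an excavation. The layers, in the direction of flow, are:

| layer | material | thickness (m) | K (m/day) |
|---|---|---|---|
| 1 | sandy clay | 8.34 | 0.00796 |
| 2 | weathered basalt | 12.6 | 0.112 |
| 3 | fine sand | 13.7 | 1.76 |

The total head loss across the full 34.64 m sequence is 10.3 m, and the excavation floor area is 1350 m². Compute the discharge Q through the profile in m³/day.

Flow is perpendicular to layering, so the layers act in series and the equivalent K is the thickness-weighted harmonic mean.
Total thickness L = 8.34 + 12.6 + 13.7 = 34.64 m.
Σ(b_i/K_i) = 8.34/0.00796 + 12.6/0.112 + 13.7/1.76 = 1168 d.
K_eq = L / Σ(b_i/K_i) = 34.64 / 1168 = 0.02966 m/day.
Q = K_eq · A · (Δh/L) = 0.02966 × 1350 × (10.3/34.64) = 11.90 m³/day.

11.9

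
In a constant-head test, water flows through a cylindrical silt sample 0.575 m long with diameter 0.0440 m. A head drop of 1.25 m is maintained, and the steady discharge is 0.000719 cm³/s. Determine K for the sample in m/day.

0.0188

Cross-sectional area A = π·(d/2)² = π × (0.0440/2)² = 0.001521 m².
Convert discharge: 0.000719 cm³/s = 7.190e-10 m³/s.
Darcy's law rearranged: K = Q·L / (A·Δh) = 7.190e-10 × 0.575 / (0.001521 × 1.25) = 2.175e-07 m/s = 0.01879 m/day.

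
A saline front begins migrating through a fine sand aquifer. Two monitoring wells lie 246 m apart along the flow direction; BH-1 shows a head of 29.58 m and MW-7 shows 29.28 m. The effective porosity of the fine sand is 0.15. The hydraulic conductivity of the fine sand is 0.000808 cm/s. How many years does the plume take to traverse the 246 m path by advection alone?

119

Convert K: 0.000808 cm/s × 864 = 0.6981 m/day.
Hydraulic gradient i = (29.58 − 29.28) / 246 = 0.3 / 246 = 0.001220.
Darcy flux q = K · i = 0.6981 × 0.001220 = 0.0008514 m/day.
Seepage velocity v = q / n_e = 0.0008514 / 0.15 = 0.005676 m/day.
Travel time t = L / v = 246 / 0.005676 = 43343 days = 118.7 years.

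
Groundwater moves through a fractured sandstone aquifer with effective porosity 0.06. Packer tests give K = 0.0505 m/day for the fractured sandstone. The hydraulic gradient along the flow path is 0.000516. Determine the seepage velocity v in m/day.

0.000434

Hydraulic gradient i = 0.000516.
Darcy flux q = K · i = 0.05050 × 0.0005160 = 2.606e-05 m/day.
Seepage velocity v = q / n_e = 2.606e-05 / 0.06 = 0.0004343 m/day.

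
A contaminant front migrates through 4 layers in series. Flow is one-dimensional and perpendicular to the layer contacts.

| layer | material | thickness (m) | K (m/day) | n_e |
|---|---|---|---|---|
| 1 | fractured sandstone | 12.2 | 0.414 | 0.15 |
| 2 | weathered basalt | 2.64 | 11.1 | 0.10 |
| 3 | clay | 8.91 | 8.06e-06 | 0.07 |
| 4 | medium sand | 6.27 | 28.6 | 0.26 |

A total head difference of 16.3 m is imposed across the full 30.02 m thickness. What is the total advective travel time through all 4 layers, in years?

807

With flow normal to the layers, continuity requires the same specific discharge q through every layer.
Σ(b_i/K_i) = 12.2/0.414 + 2.64/11.1 + 8.91/8.06e-06 + 6.27/28.6 = 1.105e+06 d.
q = Δh / Σ(b_i/K_i) = 16.3 / 1.105e+06 = 1.474e-05 m/day.
In each layer the seepage velocity is v_i = q/n_i, so the layer transit time is t_i = b_i·n_i / q:
  layer 1 (fractured sandstone): t_1 = 12.2 × 0.15 / 1.474e-05 = 1.241e+05 d
  layer 2 (weathered basalt): t_2 = 2.64 × 0.10 / 1.474e-05 = 17905 d
  layer 3 (clay): t_3 = 8.91 × 0.07 / 1.474e-05 = 42300 d
  layer 4 (medium sand): t_4 = 6.27 × 0.26 / 1.474e-05 = 1.106e+05 d
Total t = Σ t_i = 2.949e+05 days = 807.3 years.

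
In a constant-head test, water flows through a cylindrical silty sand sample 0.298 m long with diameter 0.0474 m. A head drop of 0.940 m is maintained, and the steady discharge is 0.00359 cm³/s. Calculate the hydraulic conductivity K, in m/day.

Cross-sectional area A = π·(d/2)² = π × (0.0474/2)² = 0.001765 m².
Convert discharge: 0.00359 cm³/s = 3.590e-09 m³/s.
Darcy's law rearranged: K = Q·L / (A·Δh) = 3.590e-09 × 0.298 / (0.001765 × 0.940) = 6.450e-07 m/s = 0.05572 m/day.

0.0557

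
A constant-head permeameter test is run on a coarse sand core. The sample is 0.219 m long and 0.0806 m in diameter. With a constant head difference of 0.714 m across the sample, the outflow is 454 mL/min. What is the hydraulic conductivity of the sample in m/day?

39.3

Cross-sectional area A = π·(d/2)² = π × (0.0806/2)² = 0.005102 m².
Convert discharge: 454 mL/min = 7.567e-06 m³/s.
Darcy's law rearranged: K = Q·L / (A·Δh) = 7.567e-06 × 0.219 / (0.005102 × 0.714) = 0.0004549 m/s = 39.30 m/day.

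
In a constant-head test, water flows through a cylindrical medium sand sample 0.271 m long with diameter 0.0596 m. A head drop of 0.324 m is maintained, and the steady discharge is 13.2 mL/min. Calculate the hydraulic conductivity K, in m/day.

5.70

Cross-sectional area A = π·(d/2)² = π × (0.0596/2)² = 0.002790 m².
Convert discharge: 13.2 mL/min = 2.200e-07 m³/s.
Darcy's law rearranged: K = Q·L / (A·Δh) = 2.200e-07 × 0.271 / (0.002790 × 0.324) = 6.596e-05 m/s = 5.699 m/day.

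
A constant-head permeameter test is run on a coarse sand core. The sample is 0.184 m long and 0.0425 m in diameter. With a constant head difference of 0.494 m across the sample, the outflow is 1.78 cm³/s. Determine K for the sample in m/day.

40.4

Cross-sectional area A = π·(d/2)² = π × (0.0425/2)² = 0.001419 m².
Convert discharge: 1.78 cm³/s = 1.780e-06 m³/s.
Darcy's law rearranged: K = Q·L / (A·Δh) = 1.780e-06 × 0.184 / (0.001419 × 0.494) = 0.0004674 m/s = 40.38 m/day.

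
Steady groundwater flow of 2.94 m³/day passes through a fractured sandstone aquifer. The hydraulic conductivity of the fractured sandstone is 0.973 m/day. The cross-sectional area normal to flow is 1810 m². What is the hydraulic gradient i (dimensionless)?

0.00167

From Q = K·A·i, i = Q / (K·A) = 2.94 / (0.9730 × 1810) = 0.001669.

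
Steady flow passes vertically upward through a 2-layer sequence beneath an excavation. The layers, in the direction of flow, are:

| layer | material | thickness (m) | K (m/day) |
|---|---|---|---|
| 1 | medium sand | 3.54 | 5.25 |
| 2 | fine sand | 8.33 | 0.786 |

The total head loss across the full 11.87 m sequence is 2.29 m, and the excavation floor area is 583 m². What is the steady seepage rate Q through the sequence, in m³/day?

118

Flow is perpendicular to layering, so the layers act in series and the equivalent K is the thickness-weighted harmonic mean.
Total thickness L = 3.54 + 8.33 = 11.87 m.
Σ(b_i/K_i) = 3.54/5.25 + 8.33/0.786 = 11.27 d.
K_eq = L / Σ(b_i/K_i) = 11.87 / 11.27 = 1.053 m/day.
Q = K_eq · A · (Δh/L) = 1.053 × 583 × (2.29/11.87) = 118.4 m³/day.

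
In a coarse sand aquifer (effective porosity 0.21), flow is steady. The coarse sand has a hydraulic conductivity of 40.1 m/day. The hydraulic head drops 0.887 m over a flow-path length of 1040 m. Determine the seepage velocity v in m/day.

0.163

Hydraulic gradient i = Δh / L = 0.887 / 1040 = 0.0008529.
Darcy flux q = K · i = 40.10 × 0.0008529 = 0.03420 m/day.
Seepage velocity v = q / n_e = 0.03420 / 0.21 = 0.1629 m/day.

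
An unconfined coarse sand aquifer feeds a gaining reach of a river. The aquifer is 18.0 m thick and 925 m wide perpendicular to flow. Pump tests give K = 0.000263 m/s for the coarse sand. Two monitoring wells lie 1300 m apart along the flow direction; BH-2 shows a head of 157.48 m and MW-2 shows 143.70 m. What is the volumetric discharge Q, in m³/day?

Convert K: 0.000263 m/s × 86400 = 22.72 m/day.
Cross-sectional area A = 925 × 18.0 = 16650 m².
Hydraulic gradient i = (157.48 − 143.70) / 1300 = 13.78 / 1300 = 0.01060.
Darcy's law: Q = K · A · i = 22.72 × 16650 × 0.01060 = 4010 m³/day.

4010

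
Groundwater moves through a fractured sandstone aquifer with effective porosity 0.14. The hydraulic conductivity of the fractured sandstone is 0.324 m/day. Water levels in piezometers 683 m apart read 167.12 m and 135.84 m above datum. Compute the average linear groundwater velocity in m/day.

Hydraulic gradient i = (167.12 − 135.84) / 683 = 31.28 / 683 = 0.04580.
Darcy flux q = K · i = 0.3240 × 0.04580 = 0.01484 m/day.
Seepage velocity v = q / n_e = 0.01484 / 0.14 = 0.1060 m/day.

0.106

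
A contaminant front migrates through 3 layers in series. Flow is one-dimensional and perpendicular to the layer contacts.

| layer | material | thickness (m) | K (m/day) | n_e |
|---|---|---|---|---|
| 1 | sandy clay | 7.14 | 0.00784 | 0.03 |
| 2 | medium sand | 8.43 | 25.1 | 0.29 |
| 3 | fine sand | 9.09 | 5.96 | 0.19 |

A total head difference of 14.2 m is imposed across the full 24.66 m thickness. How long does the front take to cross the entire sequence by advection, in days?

282

With flow normal to the layers, continuity requires the same specific discharge q through every layer.
Σ(b_i/K_i) = 7.14/0.00784 + 8.43/25.1 + 9.09/5.96 = 912.6 d.
q = Δh / Σ(b_i/K_i) = 14.2 / 912.6 = 0.01556 m/day.
In each layer the seepage velocity is v_i = q/n_i, so the layer transit time is t_i = b_i·n_i / q:
  layer 1 (sandy clay): t_1 = 7.14 × 0.03 / 0.01556 = 13.77 d
  layer 2 (medium sand): t_2 = 8.43 × 0.29 / 0.01556 = 157.1 d
  layer 3 (fine sand): t_3 = 9.09 × 0.19 / 0.01556 = 111.0 d
Total t = Σ t_i = 281.9 days.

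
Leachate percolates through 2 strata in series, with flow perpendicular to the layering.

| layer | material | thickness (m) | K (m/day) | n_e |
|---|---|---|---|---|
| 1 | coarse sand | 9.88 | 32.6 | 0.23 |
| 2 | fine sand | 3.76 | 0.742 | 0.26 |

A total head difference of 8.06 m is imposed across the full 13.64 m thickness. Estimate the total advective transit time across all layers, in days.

With flow normal to the layers, continuity requires the same specific discharge q through every layer.
Σ(b_i/K_i) = 9.88/32.6 + 3.76/0.742 = 5.370 d.
q = Δh / Σ(b_i/K_i) = 8.06 / 5.370 = 1.501 m/day.
In each layer the seepage velocity is v_i = q/n_i, so the layer transit time is t_i = b_i·n_i / q:
  layer 1 (coarse sand): t_1 = 9.88 × 0.23 / 1.501 = 1.514 d
  layer 2 (fine sand): t_2 = 3.76 × 0.26 / 1.501 = 0.6514 d
Total t = Σ t_i = 2.166 days.

2.17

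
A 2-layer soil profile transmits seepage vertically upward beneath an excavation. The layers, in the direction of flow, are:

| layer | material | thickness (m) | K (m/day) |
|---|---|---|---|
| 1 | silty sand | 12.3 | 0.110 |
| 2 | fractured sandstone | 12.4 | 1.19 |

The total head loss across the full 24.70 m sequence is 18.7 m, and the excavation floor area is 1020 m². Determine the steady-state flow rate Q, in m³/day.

156

Flow is perpendicular to layering, so the layers act in series and the equivalent K is the thickness-weighted harmonic mean.
Total thickness L = 12.3 + 12.4 = 24.70 m.
Σ(b_i/K_i) = 12.3/0.110 + 12.4/1.19 = 122.2 d.
K_eq = L / Σ(b_i/K_i) = 24.70 / 122.2 = 0.2021 m/day.
Q = K_eq · A · (Δh/L) = 0.2021 × 1020 × (18.7/24.70) = 156.0 m³/day.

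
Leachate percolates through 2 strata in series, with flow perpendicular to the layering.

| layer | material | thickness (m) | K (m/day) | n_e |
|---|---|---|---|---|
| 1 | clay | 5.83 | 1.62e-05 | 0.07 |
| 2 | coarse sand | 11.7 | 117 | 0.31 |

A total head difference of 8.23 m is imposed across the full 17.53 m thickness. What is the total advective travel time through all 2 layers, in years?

483

With flow normal to the layers, continuity requires the same specific discharge q through every layer.
Σ(b_i/K_i) = 5.83/1.62e-05 + 11.7/117 = 3.599e+05 d.
q = Δh / Σ(b_i/K_i) = 8.23 / 3.599e+05 = 2.287e-05 m/day.
In each layer the seepage velocity is v_i = q/n_i, so the layer transit time is t_i = b_i·n_i / q:
  layer 1 (clay): t_1 = 5.83 × 0.07 / 2.287e-05 = 17845 d
  layer 2 (coarse sand): t_2 = 11.7 × 0.31 / 2.287e-05 = 1.586e+05 d
Total t = Σ t_i = 1.764e+05 days = 483.1 years.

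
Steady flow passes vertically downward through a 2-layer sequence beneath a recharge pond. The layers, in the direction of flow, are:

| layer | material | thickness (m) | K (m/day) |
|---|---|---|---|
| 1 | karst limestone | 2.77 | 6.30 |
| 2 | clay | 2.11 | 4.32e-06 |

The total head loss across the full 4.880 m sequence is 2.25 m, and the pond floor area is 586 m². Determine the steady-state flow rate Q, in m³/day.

0.00270

Flow is perpendicular to layering, so the layers act in series and the equivalent K is the thickness-weighted harmonic mean.
Total thickness L = 2.77 + 2.11 = 4.880 m.
Σ(b_i/K_i) = 2.77/6.30 + 2.11/4.32e-06 = 4.884e+05 d.
K_eq = L / Σ(b_i/K_i) = 4.880 / 4.884e+05 = 9.991e-06 m/day.
Q = K_eq · A · (Δh/L) = 9.991e-06 × 586 × (2.25/4.880) = 0.002699 m³/day.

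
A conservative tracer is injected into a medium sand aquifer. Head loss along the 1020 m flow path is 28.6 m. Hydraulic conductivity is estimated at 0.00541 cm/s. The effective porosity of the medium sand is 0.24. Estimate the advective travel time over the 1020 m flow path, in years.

5.11

Convert K: 0.00541 cm/s × 864 = 4.674 m/day.
Hydraulic gradient i = Δh / L = 28.6 / 1020 = 0.02804.
Darcy flux q = K · i = 4.674 × 0.02804 = 0.1311 m/day.
Seepage velocity v = q / n_e = 0.1311 / 0.24 = 0.5461 m/day.
Travel time t = L / v = 1020 / 0.5461 = 1868 days = 5.114 years.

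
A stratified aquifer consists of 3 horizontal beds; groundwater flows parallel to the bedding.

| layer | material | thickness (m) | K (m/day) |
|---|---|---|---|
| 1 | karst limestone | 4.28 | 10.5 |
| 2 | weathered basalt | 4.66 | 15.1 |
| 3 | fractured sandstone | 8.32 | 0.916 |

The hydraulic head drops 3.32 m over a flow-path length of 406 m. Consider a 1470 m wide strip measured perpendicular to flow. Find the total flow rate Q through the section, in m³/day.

Flow is parallel to layering, so each bed carries its own Darcy discharge and the transmissivities add.
Σ(K_i·b_i) = 10.5×4.28 + 15.1×4.66 + 0.916×8.32 = 122.9 m²/day.
Hydraulic gradient i = Δh / L = 3.32 / 406 = 0.008177.
Q = Σ(K_i·b_i) · W · i = 122.9 × 1470 × 0.008177 = 1478 m³/day.

1480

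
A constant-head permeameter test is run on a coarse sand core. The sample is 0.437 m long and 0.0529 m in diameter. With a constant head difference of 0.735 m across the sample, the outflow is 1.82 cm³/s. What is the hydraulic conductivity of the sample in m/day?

Cross-sectional area A = π·(d/2)² = π × (0.0529/2)² = 0.002198 m².
Convert discharge: 1.82 cm³/s = 1.820e-06 m³/s.
Darcy's law rearranged: K = Q·L / (A·Δh) = 1.820e-06 × 0.437 / (0.002198 × 0.735) = 0.0004923 m/s = 42.54 m/day.

42.5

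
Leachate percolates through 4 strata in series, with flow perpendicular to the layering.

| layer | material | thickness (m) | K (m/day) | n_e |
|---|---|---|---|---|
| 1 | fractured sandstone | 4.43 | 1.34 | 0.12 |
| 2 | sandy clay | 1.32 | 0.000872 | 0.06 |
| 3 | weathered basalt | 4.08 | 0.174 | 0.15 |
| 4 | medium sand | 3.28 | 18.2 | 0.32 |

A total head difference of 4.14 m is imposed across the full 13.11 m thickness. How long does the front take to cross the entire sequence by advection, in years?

2.32

With flow normal to the layers, continuity requires the same specific discharge q through every layer.
Σ(b_i/K_i) = 4.43/1.34 + 1.32/0.000872 + 4.08/0.174 + 3.28/18.2 = 1541 d.
q = Δh / Σ(b_i/K_i) = 4.14 / 1541 = 0.002687 m/day.
In each layer the seepage velocity is v_i = q/n_i, so the layer transit time is t_i = b_i·n_i / q:
  layer 1 (fractured sandstone): t_1 = 4.43 × 0.12 / 0.002687 = 197.8 d
  layer 2 (sandy clay): t_2 = 1.32 × 0.06 / 0.002687 = 29.47 d
  layer 3 (weathered basalt): t_3 = 4.08 × 0.15 / 0.002687 = 227.8 d
  layer 4 (medium sand): t_4 = 3.28 × 0.32 / 0.002687 = 390.6 d
Total t = Σ t_i = 845.7 days = 2.315 years.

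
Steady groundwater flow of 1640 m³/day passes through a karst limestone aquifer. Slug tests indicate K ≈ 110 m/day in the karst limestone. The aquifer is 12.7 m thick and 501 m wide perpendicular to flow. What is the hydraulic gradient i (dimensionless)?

Cross-sectional area A = 501 × 12.7 = 6363 m².
From Q = K·A·i, i = Q / (K·A) = 1640 / (110.0 × 6363) = 0.002343.

0.00234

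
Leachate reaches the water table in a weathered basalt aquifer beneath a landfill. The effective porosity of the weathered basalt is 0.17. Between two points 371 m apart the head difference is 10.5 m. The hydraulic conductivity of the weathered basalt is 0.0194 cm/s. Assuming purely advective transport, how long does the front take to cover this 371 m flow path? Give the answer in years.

Convert K: 0.0194 cm/s × 864 = 16.76 m/day.
Hydraulic gradient i = Δh / L = 10.5 / 371 = 0.02830.
Darcy flux q = K · i = 16.76 × 0.02830 = 0.4744 m/day.
Seepage velocity v = q / n_e = 0.4744 / 0.17 = 2.790 m/day.
Travel time t = L / v = 371 / 2.790 = 133.0 days = 0.3640 years.

0.364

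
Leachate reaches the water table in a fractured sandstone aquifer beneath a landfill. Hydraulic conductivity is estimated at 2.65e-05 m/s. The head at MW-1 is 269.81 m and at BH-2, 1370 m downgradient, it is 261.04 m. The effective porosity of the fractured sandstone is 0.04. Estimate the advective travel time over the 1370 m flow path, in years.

Convert K: 2.65e-05 m/s × 86400 = 2.290 m/day.
Hydraulic gradient i = (269.81 − 261.04) / 1370 = 8.77 / 1370 = 0.006401.
Darcy flux q = K · i = 2.290 × 0.006401 = 0.01466 m/day.
Seepage velocity v = q / n_e = 0.01466 / 0.04 = 0.3664 m/day.
Travel time t = L / v = 1370 / 0.3664 = 3739 days = 10.24 years.

10.2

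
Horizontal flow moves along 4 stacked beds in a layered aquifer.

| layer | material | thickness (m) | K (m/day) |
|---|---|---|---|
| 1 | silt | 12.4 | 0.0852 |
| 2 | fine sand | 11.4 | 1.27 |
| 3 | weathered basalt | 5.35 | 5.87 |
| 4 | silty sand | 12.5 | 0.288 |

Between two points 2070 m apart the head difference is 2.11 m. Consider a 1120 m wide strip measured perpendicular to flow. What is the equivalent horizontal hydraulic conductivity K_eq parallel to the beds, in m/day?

1.21

Flow is parallel to layering, so each bed carries its own Darcy discharge and the transmissivities add.
Σ(K_i·b_i) = 0.0852×12.4 + 1.27×11.4 + 5.87×5.35 + 0.288×12.5 = 50.54 m²/day.
Total thickness b = 41.65 m, so K_eq = Σ(K_i·b_i)/b = 1.213 m/day.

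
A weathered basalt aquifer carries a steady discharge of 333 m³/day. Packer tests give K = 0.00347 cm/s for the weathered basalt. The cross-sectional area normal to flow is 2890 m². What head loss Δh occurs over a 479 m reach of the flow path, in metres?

Convert K: 0.00347 cm/s × 864 = 2.998 m/day.
From Q = K·A·i, i = Q / (K·A) = 333 / (2.998 × 2890) = 0.03843.
Head loss Δh = i · L = 0.03843 × 479 = 18.41 m.

18.4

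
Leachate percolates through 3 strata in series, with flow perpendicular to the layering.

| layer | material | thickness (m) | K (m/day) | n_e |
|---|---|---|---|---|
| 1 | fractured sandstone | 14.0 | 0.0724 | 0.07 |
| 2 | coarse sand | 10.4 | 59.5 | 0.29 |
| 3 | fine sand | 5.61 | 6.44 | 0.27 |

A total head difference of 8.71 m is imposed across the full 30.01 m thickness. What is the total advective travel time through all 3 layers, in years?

With flow normal to the layers, continuity requires the same specific discharge q through every layer.
Σ(b_i/K_i) = 14.0/0.0724 + 10.4/59.5 + 5.61/6.44 = 194.4 d.
q = Δh / Σ(b_i/K_i) = 8.71 / 194.4 = 0.04480 m/day.
In each layer the seepage velocity is v_i = q/n_i, so the layer transit time is t_i = b_i·n_i / q:
  layer 1 (fractured sandstone): t_1 = 14.0 × 0.07 / 0.04480 = 21.87 d
  layer 2 (coarse sand): t_2 = 10.4 × 0.29 / 0.04480 = 67.32 d
  layer 3 (fine sand): t_3 = 5.61 × 0.27 / 0.04480 = 33.81 d
Total t = Σ t_i = 123.0 days = 0.3368 years.

0.337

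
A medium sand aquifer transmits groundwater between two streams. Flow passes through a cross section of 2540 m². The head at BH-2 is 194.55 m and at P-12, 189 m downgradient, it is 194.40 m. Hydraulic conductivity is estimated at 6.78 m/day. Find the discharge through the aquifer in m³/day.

13.7

Hydraulic gradient i = (194.55 − 194.40) / 189 = 0.15 / 189 = 0.0007937.
Darcy's law: Q = K · A · i = 6.780 × 2540 × 0.0007937 = 13.67 m³/day.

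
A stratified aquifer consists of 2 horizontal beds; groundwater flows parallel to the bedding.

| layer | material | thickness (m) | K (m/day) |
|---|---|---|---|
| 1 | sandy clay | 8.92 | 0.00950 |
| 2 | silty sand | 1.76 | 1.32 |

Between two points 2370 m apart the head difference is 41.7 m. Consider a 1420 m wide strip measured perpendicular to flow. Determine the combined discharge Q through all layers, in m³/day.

Flow is parallel to layering, so each bed carries its own Darcy discharge and the transmissivities add.
Σ(K_i·b_i) = 0.00950×8.92 + 1.32×1.76 = 2.408 m²/day.
Hydraulic gradient i = Δh / L = 41.7 / 2370 = 0.01759.
Q = Σ(K_i·b_i) · W · i = 2.408 × 1420 × 0.01759 = 60.16 m³/day.

60.2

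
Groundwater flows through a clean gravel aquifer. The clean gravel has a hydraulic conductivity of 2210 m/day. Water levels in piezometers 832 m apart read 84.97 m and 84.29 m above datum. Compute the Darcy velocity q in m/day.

1.81

Hydraulic gradient i = (84.97 − 84.29) / 832 = 0.68 / 832 = 0.0008173.
Specific discharge q = K · i = 2210 × 0.0008173 = 1.806 m/day.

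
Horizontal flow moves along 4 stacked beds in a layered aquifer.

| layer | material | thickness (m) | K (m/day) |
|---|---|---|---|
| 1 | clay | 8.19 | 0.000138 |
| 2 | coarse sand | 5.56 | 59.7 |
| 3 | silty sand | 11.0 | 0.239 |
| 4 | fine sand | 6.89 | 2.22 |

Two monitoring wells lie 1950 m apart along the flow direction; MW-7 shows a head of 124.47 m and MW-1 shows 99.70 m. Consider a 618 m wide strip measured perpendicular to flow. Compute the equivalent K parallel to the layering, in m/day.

Flow is parallel to layering, so each bed carries its own Darcy discharge and the transmissivities add.
Σ(K_i·b_i) = 0.000138×8.19 + 59.7×5.56 + 0.239×11.0 + 2.22×6.89 = 349.9 m²/day.
Total thickness b = 31.64 m, so K_eq = Σ(K_i·b_i)/b = 11.06 m/day.

11.1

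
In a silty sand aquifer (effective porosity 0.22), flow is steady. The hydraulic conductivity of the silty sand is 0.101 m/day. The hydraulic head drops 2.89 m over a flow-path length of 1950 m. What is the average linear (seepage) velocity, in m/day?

Hydraulic gradient i = Δh / L = 2.89 / 1950 = 0.001482.
Darcy flux q = K · i = 0.1010 × 0.001482 = 0.0001497 m/day.
Seepage velocity v = q / n_e = 0.0001497 / 0.22 = 0.0006804 m/day.

0.000680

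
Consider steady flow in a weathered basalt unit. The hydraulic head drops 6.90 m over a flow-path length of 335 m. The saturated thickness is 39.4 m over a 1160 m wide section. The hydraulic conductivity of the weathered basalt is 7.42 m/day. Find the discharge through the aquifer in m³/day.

6980

Cross-sectional area A = 1160 × 39.4 = 45704 m².
Hydraulic gradient i = Δh / L = 6.90 / 335 = 0.02060.
Darcy's law: Q = K · A · i = 7.420 × 45704 × 0.02060 = 6985 m³/day.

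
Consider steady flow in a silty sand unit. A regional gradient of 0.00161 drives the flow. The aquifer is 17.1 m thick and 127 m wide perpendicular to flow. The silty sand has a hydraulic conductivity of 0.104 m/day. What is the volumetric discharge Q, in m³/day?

Cross-sectional area A = 127 × 17.1 = 2172 m².
Hydraulic gradient i = 0.00161.
Darcy's law: Q = K · A · i = 0.1040 × 2172 × 0.001610 = 0.3636 m³/day.

0.364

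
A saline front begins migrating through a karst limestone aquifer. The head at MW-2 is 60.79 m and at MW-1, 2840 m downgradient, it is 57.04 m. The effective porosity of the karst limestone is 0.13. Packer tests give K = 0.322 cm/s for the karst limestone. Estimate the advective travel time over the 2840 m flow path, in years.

2.75

Convert K: 0.322 cm/s × 864 = 278.2 m/day.
Hydraulic gradient i = (60.79 − 57.04) / 2840 = 3.75 / 2840 = 0.001320.
Darcy flux q = K · i = 278.2 × 0.001320 = 0.3674 m/day.
Seepage velocity v = q / n_e = 0.3674 / 0.13 = 2.826 m/day.
Travel time t = L / v = 2840 / 2.826 = 1005 days = 2.752 years.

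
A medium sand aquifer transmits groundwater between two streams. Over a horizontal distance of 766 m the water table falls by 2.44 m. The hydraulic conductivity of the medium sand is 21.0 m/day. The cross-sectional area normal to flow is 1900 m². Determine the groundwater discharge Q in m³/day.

127

Hydraulic gradient i = Δh / L = 2.44 / 766 = 0.003185.
Darcy's law: Q = K · A · i = 21.00 × 1900 × 0.003185 = 127.1 m³/day.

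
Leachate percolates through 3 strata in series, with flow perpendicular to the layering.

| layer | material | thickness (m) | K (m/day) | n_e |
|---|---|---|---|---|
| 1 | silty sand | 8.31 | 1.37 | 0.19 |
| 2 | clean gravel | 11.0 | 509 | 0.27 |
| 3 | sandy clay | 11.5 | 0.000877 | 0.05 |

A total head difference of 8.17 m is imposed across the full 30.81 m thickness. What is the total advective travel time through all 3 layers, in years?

22.5

With flow normal to the layers, continuity requires the same specific discharge q through every layer.
Σ(b_i/K_i) = 8.31/1.37 + 11.0/509 + 11.5/0.000877 = 13119 d.
q = Δh / Σ(b_i/K_i) = 8.17 / 13119 = 0.0006228 m/day.
In each layer the seepage velocity is v_i = q/n_i, so the layer transit time is t_i = b_i·n_i / q:
  layer 1 (silty sand): t_1 = 8.31 × 0.19 / 0.0006228 = 2535 d
  layer 2 (clean gravel): t_2 = 11.0 × 0.27 / 0.0006228 = 4769 d
  layer 3 (sandy clay): t_3 = 11.5 × 0.05 / 0.0006228 = 923.3 d
Total t = Σ t_i = 8228 days = 22.53 years.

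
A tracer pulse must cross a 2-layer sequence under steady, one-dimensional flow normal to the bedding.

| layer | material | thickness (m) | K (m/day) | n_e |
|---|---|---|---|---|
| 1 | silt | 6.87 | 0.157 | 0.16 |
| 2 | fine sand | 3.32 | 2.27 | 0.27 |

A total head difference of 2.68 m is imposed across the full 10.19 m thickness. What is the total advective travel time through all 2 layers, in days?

33.7

With flow normal to the layers, continuity requires the same specific discharge q through every layer.
Σ(b_i/K_i) = 6.87/0.157 + 3.32/2.27 = 45.22 d.
q = Δh / Σ(b_i/K_i) = 2.68 / 45.22 = 0.05927 m/day.
In each layer the seepage velocity is v_i = q/n_i, so the layer transit time is t_i = b_i·n_i / q:
  layer 1 (silt): t_1 = 6.87 × 0.16 / 0.05927 = 18.55 d
  layer 2 (fine sand): t_2 = 3.32 × 0.27 / 0.05927 = 15.13 d
Total t = Σ t_i = 33.67 days.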